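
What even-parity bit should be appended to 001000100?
Sum of data bits: 0+0+1+0+0+0+1+0+0 = 2.
2 mod 2 = 0, so parity bit = 0.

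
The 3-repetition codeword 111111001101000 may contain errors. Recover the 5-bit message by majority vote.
Split into 3-bit blocks and majority-vote each:
  block 1 = 111: 3 ones, 0 zeros → 1
  block 2 = 111: 3 ones, 0 zeros → 1
  block 3 = 001: 1 ones, 2 zeros → 0
  block 4 = 101: 2 ones, 1 zeros → 1
  block 5 = 000: 0 ones, 3 zeros → 0
Decoded = 11010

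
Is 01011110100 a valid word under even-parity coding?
Sum of all bits: 0+1+0+1+1+1+1+0+1+0+0 = 6; 6 mod 2 = 0. Result is 0 → valid parity.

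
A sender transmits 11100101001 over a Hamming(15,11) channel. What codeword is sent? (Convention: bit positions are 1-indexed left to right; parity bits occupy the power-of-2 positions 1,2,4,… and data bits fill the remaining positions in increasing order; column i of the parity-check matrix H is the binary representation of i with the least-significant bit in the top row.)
Codeword c = d · G (mod 2), d = 11100101001:
  c[0] = d·G[:,0] = (11100101001)·(11011010101) mod 2 = 1+1+0+0+0+0+0+0+0+0+1 mod 2 = 1
  c[1] = d·G[:,1] = (11100101001)·(10110110011) mod 2 = 1+0+1+0+0+1+0+0+0+0+1 mod 2 = 0
  c[2] = d·G[:,2] = (11100101001)·(10000000000) mod 2 = 1+0+0+0+0+0+0+0+0+0+0 mod 2 = 1
  c[3] = d·G[:,3] = (11100101001)·(01110001111) mod 2 = 0+1+1+0+0+0+0+1+0+0+1 mod 2 = 0
  c[4] = d·G[:,4] = (11100101001)·(01000000000) mod 2 = 0+1+0+0+0+0+0+0+0+0+0 mod 2 = 1
  c[5] = d·G[:,5] = (11100101001)·(00100000000) mod 2 = 0+0+1+0+0+0+0+0+0+0+0 mod 2 = 1
  c[6] = d·G[:,6] = (11100101001)·(00010000000) mod 2 = 0+0+0+0+0+0+0+0+0+0+0 mod 2 = 0
  c[7] = d·G[:,7] = (11100101001)·(00001111111) mod 2 = 0+0+0+0+0+1+0+1+0+0+1 mod 2 = 1
  c[8] = d·G[:,8] = (11100101001)·(00001000000) mod 2 = 0+0+0+0+0+0+0+0+0+0+0 mod 2 = 0
  c[9] = d·G[:,9] = (11100101001)·(00000100000) mod 2 = 0+0+0+0+0+1+0+0+0+0+0 mod 2 = 1
  c[10] = d·G[:,10] = (11100101001)·(00000010000) mod 2 = 0+0+0+0+0+0+0+0+0+0+0 mod 2 = 0
  c[11] = d·G[:,11] = (11100101001)·(00000001000) mod 2 = 0+0+0+0+0+0+0+1+0+0+0 mod 2 = 1
  c[12] = d·G[:,12] = (11100101001)·(00000000100) mod 2 = 0+0+0+0+0+0+0+0+0+0+0 mod 2 = 0
  c[13] = d·G[:,13] = (11100101001)·(00000000010) mod 2 = 0+0+0+0+0+0+0+0+0+0+0 mod 2 = 0
  c[14] = d·G[:,14] = (11100101001)·(00000000001) mod 2 = 0+0+0+0+0+0+0+0+0+0+1 mod 2 = 1
Codeword = 101011010101001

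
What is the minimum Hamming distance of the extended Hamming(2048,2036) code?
d_min = 4 (adding an overall parity bit to Hamming(2047,2036) raises d_min from 3 to 4).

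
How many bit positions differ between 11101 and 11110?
XOR = 00011, count of 1s = 2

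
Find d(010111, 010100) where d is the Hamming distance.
XOR = 000011, count of 1s = 2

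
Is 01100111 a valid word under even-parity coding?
Sum of all bits: 0+1+1+0+0+1+1+1 = 5; 5 mod 2 = 1. Result is 1 → parity error detected.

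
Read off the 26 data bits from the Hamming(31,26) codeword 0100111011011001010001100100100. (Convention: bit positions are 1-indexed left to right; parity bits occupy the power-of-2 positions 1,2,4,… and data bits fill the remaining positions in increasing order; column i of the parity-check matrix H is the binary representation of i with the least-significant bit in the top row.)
Parity bits occupy power-of-2 positions; data bits are at positions {3,5,6,7,9,10,11,12,13,14,15,17,18,19,20,21,22,23,24,25,26,27,28,29,30,31} (1-indexed).
Extract: c[3]=0 c[5]=1 c[6]=1 c[7]=1 c[9]=1 c[10]=1 c[11]=0 c[12]=1 c[13]=1 c[14]=0 c[15]=0 c[17]=0 c[18]=1 c[19]=0 c[20]=0 c[21]=0 c[22]=1 c[23]=1 c[24]=0 c[25]=0 c[26]=1 c[27]=0 c[28]=0 c[29]=1 c[30]=0 c[31]=0
Data = 01111101100010001100100100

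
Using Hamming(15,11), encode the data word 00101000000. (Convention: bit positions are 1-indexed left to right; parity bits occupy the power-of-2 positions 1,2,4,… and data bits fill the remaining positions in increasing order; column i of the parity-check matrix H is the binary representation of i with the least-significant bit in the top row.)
Codeword c = d · G (mod 2), d = 00101000000:
  c[0] = d·G[:,0] = (00101000000)·(11011010101) mod 2 = 0+0+0+0+1+0+0+0+0+0+0 mod 2 = 1
  c[1] = d·G[:,1] = (00101000000)·(10110110011) mod 2 = 0+0+1+0+0+0+0+0+0+0+0 mod 2 = 1
  c[2] = d·G[:,2] = (00101000000)·(10000000000) mod 2 = 0+0+0+0+0+0+0+0+0+0+0 mod 2 = 0
  c[3] = d·G[:,3] = (00101000000)·(01110001111) mod 2 = 0+0+1+0+0+0+0+0+0+0+0 mod 2 = 1
  c[4] = d·G[:,4] = (00101000000)·(01000000000) mod 2 = 0+0+0+0+0+0+0+0+0+0+0 mod 2 = 0
  c[5] = d·G[:,5] = (00101000000)·(00100000000) mod 2 = 0+0+1+0+0+0+0+0+0+0+0 mod 2 = 1
  c[6] = d·G[:,6] = (00101000000)·(00010000000) mod 2 = 0+0+0+0+0+0+0+0+0+0+0 mod 2 = 0
  c[7] = d·G[:,7] = (00101000000)·(00001111111) mod 2 = 0+0+0+0+1+0+0+0+0+0+0 mod 2 = 1
  c[8] = d·G[:,8] = (00101000000)·(00001000000) mod 2 = 0+0+0+0+1+0+0+0+0+0+0 mod 2 = 1
  c[9] = d·G[:,9] = (00101000000)·(00000100000) mod 2 = 0+0+0+0+0+0+0+0+0+0+0 mod 2 = 0
  c[10] = d·G[:,10] = (00101000000)·(00000010000) mod 2 = 0+0+0+0+0+0+0+0+0+0+0 mod 2 = 0
  c[11] = d·G[:,11] = (00101000000)·(00000001000) mod 2 = 0+0+0+0+0+0+0+0+0+0+0 mod 2 = 0
  c[12] = d·G[:,12] = (00101000000)·(00000000100) mod 2 = 0+0+0+0+0+0+0+0+0+0+0 mod 2 = 0
  c[13] = d·G[:,13] = (00101000000)·(00000000010) mod 2 = 0+0+0+0+0+0+0+0+0+0+0 mod 2 = 0
  c[14] = d·G[:,14] = (00101000000)·(00000000001) mod 2 = 0+0+0+0+0+0+0+0+0+0+0 mod 2 = 0
Codeword = 110101011000000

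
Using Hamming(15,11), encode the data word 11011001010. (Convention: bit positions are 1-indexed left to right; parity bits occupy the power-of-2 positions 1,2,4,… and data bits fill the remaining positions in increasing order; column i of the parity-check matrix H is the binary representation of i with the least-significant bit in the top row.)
Codeword c = d · G (mod 2), d = 11011001010:
  c[0] = d·G[:,0] = (11011001010)·(11011010101) mod 2 = 1+1+0+1+1+0+0+0+0+0+0 mod 2 = 0
  c[1] = d·G[:,1] = (11011001010)·(10110110011) mod 2 = 1+0+0+1+0+0+0+0+0+1+0 mod 2 = 1
  c[2] = d·G[:,2] = (11011001010)·(10000000000) mod 2 = 1+0+0+0+0+0+0+0+0+0+0 mod 2 = 1
  c[3] = d·G[:,3] = (11011001010)·(01110001111) mod 2 = 0+1+0+1+0+0+0+1+0+1+0 mod 2 = 0
  c[4] = d·G[:,4] = (11011001010)·(01000000000) mod 2 = 0+1+0+0+0+0+0+0+0+0+0 mod 2 = 1
  c[5] = d·G[:,5] = (11011001010)·(00100000000) mod 2 = 0+0+0+0+0+0+0+0+0+0+0 mod 2 = 0
  c[6] = d·G[:,6] = (11011001010)·(00010000000) mod 2 = 0+0+0+1+0+0+0+0+0+0+0 mod 2 = 1
  c[7] = d·G[:,7] = (11011001010)·(00001111111) mod 2 = 0+0+0+0+1+0+0+1+0+1+0 mod 2 = 1
  c[8] = d·G[:,8] = (11011001010)·(00001000000) mod 2 = 0+0+0+0+1+0+0+0+0+0+0 mod 2 = 1
  c[9] = d·G[:,9] = (11011001010)·(00000100000) mod 2 = 0+0+0+0+0+0+0+0+0+0+0 mod 2 = 0
  c[10] = d·G[:,10] = (11011001010)·(00000010000) mod 2 = 0+0+0+0+0+0+0+0+0+0+0 mod 2 = 0
  c[11] = d·G[:,11] = (11011001010)·(00000001000) mod 2 = 0+0+0+0+0+0+0+1+0+0+0 mod 2 = 1
  c[12] = d·G[:,12] = (11011001010)·(00000000100) mod 2 = 0+0+0+0+0+0+0+0+0+0+0 mod 2 = 0
  c[13] = d·G[:,13] = (11011001010)·(00000000010) mod 2 = 0+0+0+0+0+0+0+0+0+1+0 mod 2 = 1
  c[14] = d·G[:,14] = (11011001010)·(00000000001) mod 2 = 0+0+0+0+0+0+0+0+0+0+0 mod 2 = 0
Codeword = 011010111001010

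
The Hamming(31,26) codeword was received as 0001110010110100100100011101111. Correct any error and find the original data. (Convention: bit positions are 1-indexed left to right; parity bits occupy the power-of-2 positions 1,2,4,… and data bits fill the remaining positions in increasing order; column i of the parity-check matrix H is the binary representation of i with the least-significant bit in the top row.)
Syndrome s = H · r^T (mod 2), r = 0001110010110100100100011101111:
  s[0] = (1010101010101010101010101010101)·(0001110010110100100100011101111) mod 2 = 0+0+0+0+1+0+0+0+1+0+1+0+0+0+0+0+1+0+0+0+0+0+0+0+1+0+0+0+1+0+1 mod 2 = 1
  s[1] = (0110011001100110011001100110011)·(0001110010110100100100011101111) mod 2 = 0+0+0+0+0+1+0+0+0+0+1+0+0+1+0+0+0+0+0+0+0+0+0+0+0+1+0+0+0+1+1 mod 2 = 0
  s[2] = (0001111000011110000111100001111)·(0001110010110100100100011101111) mod 2 = 0+0+0+1+1+1+0+0+0+0+0+1+0+1+0+0+0+0+0+1+0+0+0+0+0+0+0+1+1+1+1 mod 2 = 0
  s[3] = (0000000111111110000000011111111)·(0001110010110100100100011101111) mod 2 = 0+0+0+0+0+0+0+0+1+0+1+1+0+1+0+0+0+0+0+0+0+0+0+1+1+1+0+1+1+1+1 mod 2 = 1
  s[4] = (0000000000000001111111111111111)·(0001110010110100100100011101111) mod 2 = 0+0+0+0+0+0+0+0+0+0+0+0+0+0+0+0+1+0+0+1+0+0+0+1+1+1+0+1+1+1+1 mod 2 = 1
Syndrome = 10011
Column 25 of H equals this syndrome → error at bit 25 (1-indexed).
Flip bit 25: 0001110010110100100100011101111 → 0001110010110100100100010101111
Extract data bits at positions {3,5,6,7,9,10,11,12,13,14,15,17,18,19,20,21,22,23,24,25,26,27,28,29,30,31}: 01101011010100100010101111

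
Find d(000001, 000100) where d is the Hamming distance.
XOR = 000101, count of 1s = 2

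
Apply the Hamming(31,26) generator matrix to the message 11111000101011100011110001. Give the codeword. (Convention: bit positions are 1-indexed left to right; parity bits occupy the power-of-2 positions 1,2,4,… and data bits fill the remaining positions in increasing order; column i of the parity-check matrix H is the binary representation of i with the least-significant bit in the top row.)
Codeword c = d · G (mod 2), d = 11111000101011100011110001:
  c[0] = d·G[:,0] = (11111000101011100011110001)·(11011010101101010101010101) mod 2 = 1+1+0+1+1+0+0+0+1+0+1+0+0+1+0+0+0+0+0+1+0+1+0+0+0+1 mod 2 = 0
  c[1] = d·G[:,1] = (11111000101011100011110001)·(10110110011011001100110011) mod 2 = 1+0+1+1+0+0+0+0+0+0+1+0+1+1+0+0+0+0+0+0+1+1+0+0+0+1 mod 2 = 1
  c[2] = d·G[:,2] = (11111000101011100011110001)·(10000000000000000000000000) mod 2 = 1+0+0+0+0+0+0+0+0+0+0+0+0+0+0+0+0+0+0+0+0+0+0+0+0+0 mod 2 = 1
  c[3] = d·G[:,3] = (11111000101011100011110001)·(01110001111000111100001111) mod 2 = 0+1+1+1+0+0+0+0+1+0+1+0+0+0+1+0+0+0+0+0+0+0+0+0+0+1 mod 2 = 1
  c[4] = d·G[:,4] = (11111000101011100011110001)·(01000000000000000000000000) mod 2 = 0+1+0+0+0+0+0+0+0+0+0+0+0+0+0+0+0+0+0+0+0+0+0+0+0+0 mod 2 = 1
  c[5] = d·G[:,5] = (11111000101011100011110001)·(00100000000000000000000000) mod 2 = 0+0+1+0+0+0+0+0+0+0+0+0+0+0+0+0+0+0+0+0+0+0+0+0+0+0 mod 2 = 1
  c[6] = d·G[:,6] = (11111000101011100011110001)·(00010000000000000000000000) mod 2 = 0+0+0+1+0+0+0+0+0+0+0+0+0+0+0+0+0+0+0+0+0+0+0+0+0+0 mod 2 = 1
  c[7] = d·G[:,7] = (11111000101011100011110001)·(00001111111000000011111111) mod 2 = 0+0+0+0+1+0+0+0+1+0+1+0+0+0+0+0+0+0+1+1+1+1+0+0+0+1 mod 2 = 0
  c[8] = d·G[:,8] = (11111000101011100011110001)·(00001000000000000000000000) mod 2 = 0+0+0+0+1+0+0+0+0+0+0+0+0+0+0+0+0+0+0+0+0+0+0+0+0+0 mod 2 = 1
  c[9] = d·G[:,9] = (11111000101011100011110001)·(00000100000000000000000000) mod 2 = 0+0+0+0+0+0+0+0+0+0+0+0+0+0+0+0+0+0+0+0+0+0+0+0+0+0 mod 2 = 0
  c[10] = d·G[:,10] = (11111000101011100011110001)·(00000010000000000000000000) mod 2 = 0+0+0+0+0+0+0+0+0+0+0+0+0+0+0+0+0+0+0+0+0+0+0+0+0+0 mod 2 = 0
  c[11] = d·G[:,11] = (11111000101011100011110001)·(00000001000000000000000000) mod 2 = 0+0+0+0+0+0+0+0+0+0+0+0+0+0+0+0+0+0+0+0+0+0+0+0+0+0 mod 2 = 0
  c[12] = d·G[:,12] = (11111000101011100011110001)·(00000000100000000000000000) mod 2 = 0+0+0+0+0+0+0+0+1+0+0+0+0+0+0+0+0+0+0+0+0+0+0+0+0+0 mod 2 = 1
  c[13] = d·G[:,13] = (11111000101011100011110001)·(00000000010000000000000000) mod 2 = 0+0+0+0+0+0+0+0+0+0+0+0+0+0+0+0+0+0+0+0+0+0+0+0+0+0 mod 2 = 0
  c[14] = d·G[:,14] = (11111000101011100011110001)·(00000000001000000000000000) mod 2 = 0+0+0+0+0+0+0+0+0+0+1+0+0+0+0+0+0+0+0+0+0+0+0+0+0+0 mod 2 = 1
  c[15] = d·G[:,15] = (11111000101011100011110001)·(00000000000111111111111111) mod 2 = 0+0+0+0+0+0+0+0+0+0+0+0+1+1+1+0+0+0+1+1+1+1+0+0+0+1 mod 2 = 0
  c[16] = d·G[:,16] = (11111000101011100011110001)·(00000000000100000000000000) mod 2 = 0+0+0+0+0+0+0+0+0+0+0+0+0+0+0+0+0+0+0+0+0+0+0+0+0+0 mod 2 = 0
  c[17] = d·G[:,17] = (11111000101011100011110001)·(00000000000010000000000000) mod 2 = 0+0+0+0+0+0+0+0+0+0+0+0+1+0+0+0+0+0+0+0+0+0+0+0+0+0 mod 2 = 1
  c[18] = d·G[:,18] = (11111000101011100011110001)·(00000000000001000000000000) mod 2 = 0+0+0+0+0+0+0+0+0+0+0+0+0+1+0+0+0+0+0+0+0+0+0+0+0+0 mod 2 = 1
  c[19] = d·G[:,19] = (11111000101011100011110001)·(00000000000000100000000000) mod 2 = 0+0+0+0+0+0+0+0+0+0+0+0+0+0+1+0+0+0+0+0+0+0+0+0+0+0 mod 2 = 1
  c[20] = d·G[:,20] = (11111000101011100011110001)·(00000000000000010000000000) mod 2 = 0+0+0+0+0+0+0+0+0+0+0+0+0+0+0+0+0+0+0+0+0+0+0+0+0+0 mod 2 = 0
  c[21] = d·G[:,21] = (11111000101011100011110001)·(00000000000000001000000000) mod 2 = 0+0+0+0+0+0+0+0+0+0+0+0+0+0+0+0+0+0+0+0+0+0+0+0+0+0 mod 2 = 0
  c[22] = d·G[:,22] = (11111000101011100011110001)·(00000000000000000100000000) mod 2 = 0+0+0+0+0+0+0+0+0+0+0+0+0+0+0+0+0+0+0+0+0+0+0+0+0+0 mod 2 = 0
  c[23] = d·G[:,23] = (11111000101011100011110001)·(00000000000000000010000000) mod 2 = 0+0+0+0+0+0+0+0+0+0+0+0+0+0+0+0+0+0+1+0+0+0+0+0+0+0 mod 2 = 1
  c[24] = d·G[:,24] = (11111000101011100011110001)·(00000000000000000001000000) mod 2 = 0+0+0+0+0+0+0+0+0+0+0+0+0+0+0+0+0+0+0+1+0+0+0+0+0+0 mod 2 = 1
  c[25] = d·G[:,25] = (11111000101011100011110001)·(00000000000000000000100000) mod 2 = 0+0+0+0+0+0+0+0+0+0+0+0+0+0+0+0+0+0+0+0+1+0+0+0+0+0 mod 2 = 1
  c[26] = d·G[:,26] = (11111000101011100011110001)·(00000000000000000000010000) mod 2 = 0+0+0+0+0+0+0+0+0+0+0+0+0+0+0+0+0+0+0+0+0+1+0+0+0+0 mod 2 = 1
  c[27] = d·G[:,27] = (11111000101011100011110001)·(00000000000000000000001000) mod 2 = 0+0+0+0+0+0+0+0+0+0+0+0+0+0+0+0+0+0+0+0+0+0+0+0+0+0 mod 2 = 0
  c[28] = d·G[:,28] = (11111000101011100011110001)·(00000000000000000000000100) mod 2 = 0+0+0+0+0+0+0+0+0+0+0+0+0+0+0+0+0+0+0+0+0+0+0+0+0+0 mod 2 = 0
  c[29] = d·G[:,29] = (11111000101011100011110001)·(00000000000000000000000010) mod 2 = 0+0+0+0+0+0+0+0+0+0+0+0+0+0+0+0+0+0+0+0+0+0+0+0+0+0 mod 2 = 0
  c[30] = d·G[:,30] = (11111000101011100011110001)·(00000000000000000000000001) mod 2 = 0+0+0+0+0+0+0+0+0+0+0+0+0+0+0+0+0+0+0+0+0+0+0+0+0+1 mod 2 = 1
Codeword = 0111111010001010011100011110001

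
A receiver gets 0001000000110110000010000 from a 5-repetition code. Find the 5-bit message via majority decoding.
Split into 5-bit blocks and majority-vote each:
  block 1 = 00010: 1 ones, 4 zeros → 0
  block 2 = 00000: 0 ones, 5 zeros → 0
  block 3 = 11011: 4 ones, 1 zeros → 1
  block 4 = 00000: 0 ones, 5 zeros → 0
  block 5 = 10000: 1 ones, 4 zeros → 0
Decoded = 00100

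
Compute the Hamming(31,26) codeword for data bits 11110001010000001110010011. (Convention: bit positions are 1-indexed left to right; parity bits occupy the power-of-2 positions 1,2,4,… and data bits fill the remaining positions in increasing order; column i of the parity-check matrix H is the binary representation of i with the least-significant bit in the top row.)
Codeword c = d · G (mod 2), d = 11110001010000001110010011:
  c[0] = d·G[:,0] = (11110001010000001110010011)·(11011010101101010101010101) mod 2 = 1+1+0+1+0+0+0+0+0+0+0+0+0+0+0+0+0+1+0+0+0+1+0+0+0+1 mod 2 = 0
  c[1] = d·G[:,1] = (11110001010000001110010011)·(10110110011011001100110011) mod 2 = 1+0+1+1+0+0+0+0+0+1+0+0+0+0+0+0+1+1+0+0+0+1+0+0+1+1 mod 2 = 1
  c[2] = d·G[:,2] = (11110001010000001110010011)·(10000000000000000000000000) mod 2 = 1+0+0+0+0+0+0+0+0+0+0+0+0+0+0+0+0+0+0+0+0+0+0+0+0+0 mod 2 = 1
  c[3] = d·G[:,3] = (11110001010000001110010011)·(01110001111000111100001111) mod 2 = 0+1+1+1+0+0+0+1+0+1+0+0+0+0+0+0+1+1+0+0+0+0+0+0+1+1 mod 2 = 1
  c[4] = d·G[:,4] = (11110001010000001110010011)·(01000000000000000000000000) mod 2 = 0+1+0+0+0+0+0+0+0+0+0+0+0+0+0+0+0+0+0+0+0+0+0+0+0+0 mod 2 = 1
  c[5] = d·G[:,5] = (11110001010000001110010011)·(00100000000000000000000000) mod 2 = 0+0+1+0+0+0+0+0+0+0+0+0+0+0+0+0+0+0+0+0+0+0+0+0+0+0 mod 2 = 1
  c[6] = d·G[:,6] = (11110001010000001110010011)·(00010000000000000000000000) mod 2 = 0+0+0+1+0+0+0+0+0+0+0+0+0+0+0+0+0+0+0+0+0+0+0+0+0+0 mod 2 = 1
  c[7] = d·G[:,7] = (11110001010000001110010011)·(00001111111000000011111111) mod 2 = 0+0+0+0+0+0+0+1+0+1+0+0+0+0+0+0+0+0+1+0+0+1+0+0+1+1 mod 2 = 0
  c[8] = d·G[:,8] = (11110001010000001110010011)·(00001000000000000000000000) mod 2 = 0+0+0+0+0+0+0+0+0+0+0+0+0+0+0+0+0+0+0+0+0+0+0+0+0+0 mod 2 = 0
  c[9] = d·G[:,9] = (11110001010000001110010011)·(00000100000000000000000000) mod 2 = 0+0+0+0+0+0+0+0+0+0+0+0+0+0+0+0+0+0+0+0+0+0+0+0+0+0 mod 2 = 0
  c[10] = d·G[:,10] = (11110001010000001110010011)·(00000010000000000000000000) mod 2 = 0+0+0+0+0+0+0+0+0+0+0+0+0+0+0+0+0+0+0+0+0+0+0+0+0+0 mod 2 = 0
  c[11] = d·G[:,11] = (11110001010000001110010011)·(00000001000000000000000000) mod 2 = 0+0+0+0+0+0+0+1+0+0+0+0+0+0+0+0+0+0+0+0+0+0+0+0+0+0 mod 2 = 1
  c[12] = d·G[:,12] = (11110001010000001110010011)·(00000000100000000000000000) mod 2 = 0+0+0+0+0+0+0+0+0+0+0+0+0+0+0+0+0+0+0+0+0+0+0+0+0+0 mod 2 = 0
  c[13] = d·G[:,13] = (11110001010000001110010011)·(00000000010000000000000000) mod 2 = 0+0+0+0+0+0+0+0+0+1+0+0+0+0+0+0+0+0+0+0+0+0+0+0+0+0 mod 2 = 1
  c[14] = d·G[:,14] = (11110001010000001110010011)·(00000000001000000000000000) mod 2 = 0+0+0+0+0+0+0+0+0+0+0+0+0+0+0+0+0+0+0+0+0+0+0+0+0+0 mod 2 = 0
  c[15] = d·G[:,15] = (11110001010000001110010011)·(00000000000111111111111111) mod 2 = 0+0+0+0+0+0+0+0+0+0+0+0+0+0+0+0+1+1+1+0+0+1+0+0+1+1 mod 2 = 0
  c[16] = d·G[:,16] = (11110001010000001110010011)·(00000000000100000000000000) mod 2 = 0+0+0+0+0+0+0+0+0+0+0+0+0+0+0+0+0+0+0+0+0+0+0+0+0+0 mod 2 = 0
  c[17] = d·G[:,17] = (11110001010000001110010011)·(00000000000010000000000000) mod 2 = 0+0+0+0+0+0+0+0+0+0+0+0+0+0+0+0+0+0+0+0+0+0+0+0+0+0 mod 2 = 0
  c[18] = d·G[:,18] = (11110001010000001110010011)·(00000000000001000000000000) mod 2 = 0+0+0+0+0+0+0+0+0+0+0+0+0+0+0+0+0+0+0+0+0+0+0+0+0+0 mod 2 = 0
  c[19] = d·G[:,19] = (11110001010000001110010011)·(00000000000000100000000000) mod 2 = 0+0+0+0+0+0+0+0+0+0+0+0+0+0+0+0+0+0+0+0+0+0+0+0+0+0 mod 2 = 0
  c[20] = d·G[:,20] = (11110001010000001110010011)·(00000000000000010000000000) mod 2 = 0+0+0+0+0+0+0+0+0+0+0+0+0+0+0+0+0+0+0+0+0+0+0+0+0+0 mod 2 = 0
  c[21] = d·G[:,21] = (11110001010000001110010011)·(00000000000000001000000000) mod 2 = 0+0+0+0+0+0+0+0+0+0+0+0+0+0+0+0+1+0+0+0+0+0+0+0+0+0 mod 2 = 1
  c[22] = d·G[:,22] = (11110001010000001110010011)·(00000000000000000100000000) mod 2 = 0+0+0+0+0+0+0+0+0+0+0+0+0+0+0+0+0+1+0+0+0+0+0+0+0+0 mod 2 = 1
  c[23] = d·G[:,23] = (11110001010000001110010011)·(00000000000000000010000000) mod 2 = 0+0+0+0+0+0+0+0+0+0+0+0+0+0+0+0+0+0+1+0+0+0+0+0+0+0 mod 2 = 1
  c[24] = d·G[:,24] = (11110001010000001110010011)·(00000000000000000001000000) mod 2 = 0+0+0+0+0+0+0+0+0+0+0+0+0+0+0+0+0+0+0+0+0+0+0+0+0+0 mod 2 = 0
  c[25] = d·G[:,25] = (11110001010000001110010011)·(00000000000000000000100000) mod 2 = 0+0+0+0+0+0+0+0+0+0+0+0+0+0+0+0+0+0+0+0+0+0+0+0+0+0 mod 2 = 0
  c[26] = d·G[:,26] = (11110001010000001110010011)·(00000000000000000000010000) mod 2 = 0+0+0+0+0+0+0+0+0+0+0+0+0+0+0+0+0+0+0+0+0+1+0+0+0+0 mod 2 = 1
  c[27] = d·G[:,27] = (11110001010000001110010011)·(00000000000000000000001000) mod 2 = 0+0+0+0+0+0+0+0+0+0+0+0+0+0+0+0+0+0+0+0+0+0+0+0+0+0 mod 2 = 0
  c[28] = d·G[:,28] = (11110001010000001110010011)·(00000000000000000000000100) mod 2 = 0+0+0+0+0+0+0+0+0+0+0+0+0+0+0+0+0+0+0+0+0+0+0+0+0+0 mod 2 = 0
  c[29] = d·G[:,29] = (11110001010000001110010011)·(00000000000000000000000010) mod 2 = 0+0+0+0+0+0+0+0+0+0+0+0+0+0+0+0+0+0+0+0+0+0+0+0+1+0 mod 2 = 1
  c[30] = d·G[:,30] = (11110001010000001110010011)·(00000000000000000000000001) mod 2 = 0+0+0+0+0+0+0+0+0+0+0+0+0+0+0+0+0+0+0+0+0+0+0+0+0+1 mod 2 = 1
Codeword = 0111111000010100000001110010011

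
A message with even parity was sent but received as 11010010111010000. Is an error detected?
Sum of received bits: 1+1+0+1+0+0+1+0+1+1+1+0+1+0+0+0+0 = 8; 8 mod 2 = 0. Result is 0 → no error detected.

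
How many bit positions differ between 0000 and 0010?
XOR = 0010, count of 1s = 1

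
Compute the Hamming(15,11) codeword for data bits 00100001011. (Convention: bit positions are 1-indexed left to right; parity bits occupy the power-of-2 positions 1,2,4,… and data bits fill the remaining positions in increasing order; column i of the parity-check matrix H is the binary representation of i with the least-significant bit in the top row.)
Codeword c = d · G (mod 2), d = 00100001011:
  c[0] = d·G[:,0] = (00100001011)·(11011010101) mod 2 = 0+0+0+0+0+0+0+0+0+0+1 mod 2 = 1
  c[1] = d·G[:,1] = (00100001011)·(10110110011) mod 2 = 0+0+1+0+0+0+0+0+0+1+1 mod 2 = 1
  c[2] = d·G[:,2] = (00100001011)·(10000000000) mod 2 = 0+0+0+0+0+0+0+0+0+0+0 mod 2 = 0
  c[3] = d·G[:,3] = (00100001011)·(01110001111) mod 2 = 0+0+1+0+0+0+0+1+0+1+1 mod 2 = 0
  c[4] = d·G[:,4] = (00100001011)·(01000000000) mod 2 = 0+0+0+0+0+0+0+0+0+0+0 mod 2 = 0
  c[5] = d·G[:,5] = (00100001011)·(00100000000) mod 2 = 0+0+1+0+0+0+0+0+0+0+0 mod 2 = 1
  c[6] = d·G[:,6] = (00100001011)·(00010000000) mod 2 = 0+0+0+0+0+0+0+0+0+0+0 mod 2 = 0
  c[7] = d·G[:,7] = (00100001011)·(00001111111) mod 2 = 0+0+0+0+0+0+0+1+0+1+1 mod 2 = 1
  c[8] = d·G[:,8] = (00100001011)·(00001000000) mod 2 = 0+0+0+0+0+0+0+0+0+0+0 mod 2 = 0
  c[9] = d·G[:,9] = (00100001011)·(00000100000) mod 2 = 0+0+0+0+0+0+0+0+0+0+0 mod 2 = 0
  c[10] = d·G[:,10] = (00100001011)·(00000010000) mod 2 = 0+0+0+0+0+0+0+0+0+0+0 mod 2 = 0
  c[11] = d·G[:,11] = (00100001011)·(00000001000) mod 2 = 0+0+0+0+0+0+0+1+0+0+0 mod 2 = 1
  c[12] = d·G[:,12] = (00100001011)·(00000000100) mod 2 = 0+0+0+0+0+0+0+0+0+0+0 mod 2 = 0
  c[13] = d·G[:,13] = (00100001011)·(00000000010) mod 2 = 0+0+0+0+0+0+0+0+0+1+0 mod 2 = 1
  c[14] = d·G[:,14] = (00100001011)·(00000000001) mod 2 = 0+0+0+0+0+0+0+0+0+0+1 mod 2 = 1
Codeword = 110001010001011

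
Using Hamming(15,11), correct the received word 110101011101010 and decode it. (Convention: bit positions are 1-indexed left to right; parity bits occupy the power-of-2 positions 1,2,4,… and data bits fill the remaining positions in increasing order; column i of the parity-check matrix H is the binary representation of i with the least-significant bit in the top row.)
Syndrome s = H · r^T (mod 2), r = 110101011101010:
  s[0] = (101010101010101)·(110101011101010) mod 2 = 1+0+0+0+0+0+0+0+1+0+0+0+0+0+0 mod 2 = 0
  s[1] = (011001100110011)·(110101011101010) mod 2 = 0+1+0+0+0+1+0+0+0+1+0+0+0+1+0 mod 2 = 0
  s[2] = (000111100001111)·(110101011101010) mod 2 = 0+0+0+1+0+1+0+0+0+0+0+1+0+1+0 mod 2 = 0
  s[3] = (000000011111111)·(110101011101010) mod 2 = 0+0+0+0+0+0+0+1+1+1+0+1+0+1+0 mod 2 = 1
Syndrome = 0001
Column 8 of H equals this syndrome → error at bit 8 (1-indexed).
Flip bit 8: 110101011101010 → 110101001101010
Extract data bits at positions {3,5,6,7,9,10,11,12,13,14,15}: 00101101010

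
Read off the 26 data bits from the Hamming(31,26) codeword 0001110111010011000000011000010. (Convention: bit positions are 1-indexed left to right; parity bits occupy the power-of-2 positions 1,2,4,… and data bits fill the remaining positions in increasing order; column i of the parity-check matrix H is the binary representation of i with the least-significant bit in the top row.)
Parity bits occupy power-of-2 positions; data bits are at positions {3,5,6,7,9,10,11,12,13,14,15,17,18,19,20,21,22,23,24,25,26,27,28,29,30,31} (1-indexed).
Extract: c[3]=0 c[5]=1 c[6]=1 c[7]=0 c[9]=1 c[10]=1 c[11]=0 c[12]=1 c[13]=0 c[14]=0 c[15]=1 c[17]=0 c[18]=0 c[19]=0 c[20]=0 c[21]=0 c[22]=0 c[23]=0 c[24]=1 c[25]=1 c[26]=0 c[27]=0 c[28]=0 c[29]=0 c[30]=1 c[31]=0
Data = 01101101001000000011000010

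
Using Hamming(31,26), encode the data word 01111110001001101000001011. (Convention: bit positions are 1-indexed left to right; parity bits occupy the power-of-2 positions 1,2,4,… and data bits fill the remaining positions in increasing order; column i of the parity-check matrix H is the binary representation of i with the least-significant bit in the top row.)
Codeword c = d · G (mod 2), d = 01111110001001101000001011:
  c[0] = d·G[:,0] = (01111110001001101000001011)·(11011010101101010101010101) mod 2 = 0+1+0+1+1+0+1+0+0+0+1+0+0+1+0+0+0+0+0+0+0+0+0+0+0+1 mod 2 = 1
  c[1] = d·G[:,1] = (01111110001001101000001011)·(10110110011011001100110011) mod 2 = 0+0+1+1+0+1+1+0+0+0+1+0+0+1+0+0+1+0+0+0+0+0+0+0+1+1 mod 2 = 1
  c[2] = d·G[:,2] = (01111110001001101000001011)·(10000000000000000000000000) mod 2 = 0+0+0+0+0+0+0+0+0+0+0+0+0+0+0+0+0+0+0+0+0+0+0+0+0+0 mod 2 = 0
  c[3] = d·G[:,3] = (01111110001001101000001011)·(01110001111000111100001111) mod 2 = 0+1+1+1+0+0+0+0+0+0+1+0+0+0+1+0+1+0+0+0+0+0+1+0+1+1 mod 2 = 1
  c[4] = d·G[:,4] = (01111110001001101000001011)·(01000000000000000000000000) mod 2 = 0+1+0+0+0+0+0+0+0+0+0+0+0+0+0+0+0+0+0+0+0+0+0+0+0+0 mod 2 = 1
  c[5] = d·G[:,5] = (01111110001001101000001011)·(00100000000000000000000000) mod 2 = 0+0+1+0+0+0+0+0+0+0+0+0+0+0+0+0+0+0+0+0+0+0+0+0+0+0 mod 2 = 1
  c[6] = d·G[:,6] = (01111110001001101000001011)·(00010000000000000000000000) mod 2 = 0+0+0+1+0+0+0+0+0+0+0+0+0+0+0+0+0+0+0+0+0+0+0+0+0+0 mod 2 = 1
  c[7] = d·G[:,7] = (01111110001001101000001011)·(00001111111000000011111111) mod 2 = 0+0+0+0+1+1+1+0+0+0+1+0+0+0+0+0+0+0+0+0+0+0+1+0+1+1 mod 2 = 1
  c[8] = d·G[:,8] = (01111110001001101000001011)·(00001000000000000000000000) mod 2 = 0+0+0+0+1+0+0+0+0+0+0+0+0+0+0+0+0+0+0+0+0+0+0+0+0+0 mod 2 = 1
  c[9] = d·G[:,9] = (01111110001001101000001011)·(00000100000000000000000000) mod 2 = 0+0+0+0+0+1+0+0+0+0+0+0+0+0+0+0+0+0+0+0+0+0+0+0+0+0 mod 2 = 1
  c[10] = d·G[:,10] = (01111110001001101000001011)·(00000010000000000000000000) mod 2 = 0+0+0+0+0+0+1+0+0+0+0+0+0+0+0+0+0+0+0+0+0+0+0+0+0+0 mod 2 = 1
  c[11] = d·G[:,11] = (01111110001001101000001011)·(00000001000000000000000000) mod 2 = 0+0+0+0+0+0+0+0+0+0+0+0+0+0+0+0+0+0+0+0+0+0+0+0+0+0 mod 2 = 0
  c[12] = d·G[:,12] = (01111110001001101000001011)·(00000000100000000000000000) mod 2 = 0+0+0+0+0+0+0+0+0+0+0+0+0+0+0+0+0+0+0+0+0+0+0+0+0+0 mod 2 = 0
  c[13] = d·G[:,13] = (01111110001001101000001011)·(00000000010000000000000000) mod 2 = 0+0+0+0+0+0+0+0+0+0+0+0+0+0+0+0+0+0+0+0+0+0+0+0+0+0 mod 2 = 0
  c[14] = d·G[:,14] = (01111110001001101000001011)·(00000000001000000000000000) mod 2 = 0+0+0+0+0+0+0+0+0+0+1+0+0+0+0+0+0+0+0+0+0+0+0+0+0+0 mod 2 = 1
  c[15] = d·G[:,15] = (01111110001001101000001011)·(00000000000111111111111111) mod 2 = 0+0+0+0+0+0+0+0+0+0+0+0+0+1+1+0+1+0+0+0+0+0+1+0+1+1 mod 2 = 0
  c[16] = d·G[:,16] = (01111110001001101000001011)·(00000000000100000000000000) mod 2 = 0+0+0+0+0+0+0+0+0+0+0+0+0+0+0+0+0+0+0+0+0+0+0+0+0+0 mod 2 = 0
  c[17] = d·G[:,17] = (01111110001001101000001011)·(00000000000010000000000000) mod 2 = 0+0+0+0+0+0+0+0+0+0+0+0+0+0+0+0+0+0+0+0+0+0+0+0+0+0 mod 2 = 0
  c[18] = d·G[:,18] = (01111110001001101000001011)·(00000000000001000000000000) mod 2 = 0+0+0+0+0+0+0+0+0+0+0+0+0+1+0+0+0+0+0+0+0+0+0+0+0+0 mod 2 = 1
  c[19] = d·G[:,19] = (01111110001001101000001011)·(00000000000000100000000000) mod 2 = 0+0+0+0+0+0+0+0+0+0+0+0+0+0+1+0+0+0+0+0+0+0+0+0+0+0 mod 2 = 1
  c[20] = d·G[:,20] = (01111110001001101000001011)·(00000000000000010000000000) mod 2 = 0+0+0+0+0+0+0+0+0+0+0+0+0+0+0+0+0+0+0+0+0+0+0+0+0+0 mod 2 = 0
  c[21] = d·G[:,21] = (01111110001001101000001011)·(00000000000000001000000000) mod 2 = 0+0+0+0+0+0+0+0+0+0+0+0+0+0+0+0+1+0+0+0+0+0+0+0+0+0 mod 2 = 1
  c[22] = d·G[:,22] = (01111110001001101000001011)·(00000000000000000100000000) mod 2 = 0+0+0+0+0+0+0+0+0+0+0+0+0+0+0+0+0+0+0+0+0+0+0+0+0+0 mod 2 = 0
  c[23] = d·G[:,23] = (01111110001001101000001011)·(00000000000000000010000000) mod 2 = 0+0+0+0+0+0+0+0+0+0+0+0+0+0+0+0+0+0+0+0+0+0+0+0+0+0 mod 2 = 0
  c[24] = d·G[:,24] = (01111110001001101000001011)·(00000000000000000001000000) mod 2 = 0+0+0+0+0+0+0+0+0+0+0+0+0+0+0+0+0+0+0+0+0+0+0+0+0+0 mod 2 = 0
  c[25] = d·G[:,25] = (01111110001001101000001011)·(00000000000000000000100000) mod 2 = 0+0+0+0+0+0+0+0+0+0+0+0+0+0+0+0+0+0+0+0+0+0+0+0+0+0 mod 2 = 0
  c[26] = d·G[:,26] = (01111110001001101000001011)·(00000000000000000000010000) mod 2 = 0+0+0+0+0+0+0+0+0+0+0+0+0+0+0+0+0+0+0+0+0+0+0+0+0+0 mod 2 = 0
  c[27] = d·G[:,27] = (01111110001001101000001011)·(00000000000000000000001000) mod 2 = 0+0+0+0+0+0+0+0+0+0+0+0+0+0+0+0+0+0+0+0+0+0+1+0+0+0 mod 2 = 1
  c[28] = d·G[:,28] = (01111110001001101000001011)·(00000000000000000000000100) mod 2 = 0+0+0+0+0+0+0+0+0+0+0+0+0+0+0+0+0+0+0+0+0+0+0+0+0+0 mod 2 = 0
  c[29] = d·G[:,29] = (01111110001001101000001011)·(00000000000000000000000010) mod 2 = 0+0+0+0+0+0+0+0+0+0+0+0+0+0+0+0+0+0+0+0+0+0+0+0+1+0 mod 2 = 1
  c[30] = d·G[:,30] = (01111110001001101000001011)·(00000000000000000000000001) mod 2 = 0+0+0+0+0+0+0+0+0+0+0+0+0+0+0+0+0+0+0+0+0+0+0+0+0+1 mod 2 = 1
Codeword = 1101111111100010001101000001011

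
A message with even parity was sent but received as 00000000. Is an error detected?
Sum of received bits: 0+0+0+0+0+0+0+0 = 0; 0 mod 2 = 0. Result is 0 → no error detected.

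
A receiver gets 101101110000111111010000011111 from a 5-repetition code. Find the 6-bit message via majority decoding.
Split into 5-bit blocks and majority-vote each:
  block 1 = 10110: 3 ones, 2 zeros → 1
  block 2 = 11100: 3 ones, 2 zeros → 1
  block 3 = 00111: 3 ones, 2 zeros → 1
  block 4 = 11101: 4 ones, 1 zeros → 1
  block 5 = 00000: 0 ones, 5 zeros → 0
  block 6 = 11111: 5 ones, 0 zeros → 1
Decoded = 111101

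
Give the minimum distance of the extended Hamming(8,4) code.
d_min = 4 (adding an overall parity bit to Hamming(7,4) raises d_min from 3 to 4).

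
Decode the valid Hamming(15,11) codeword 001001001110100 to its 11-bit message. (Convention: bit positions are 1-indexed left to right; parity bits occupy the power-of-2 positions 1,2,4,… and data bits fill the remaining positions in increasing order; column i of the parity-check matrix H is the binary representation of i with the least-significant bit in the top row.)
Parity bits occupy power-of-2 positions; data bits are at positions {3,5,6,7,9,10,11,12,13,14,15} (1-indexed).
Extract: c[3]=1 c[5]=0 c[6]=1 c[7]=0 c[9]=1 c[10]=1 c[11]=1 c[12]=0 c[13]=1 c[14]=0 c[15]=0
Data = 10101110100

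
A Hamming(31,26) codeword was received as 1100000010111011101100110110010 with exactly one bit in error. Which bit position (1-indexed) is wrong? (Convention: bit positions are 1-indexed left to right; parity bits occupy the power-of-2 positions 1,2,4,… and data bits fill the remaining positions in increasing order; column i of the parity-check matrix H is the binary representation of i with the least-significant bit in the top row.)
Syndrome s = H · r^T (mod 2), r = 1100000010111011101100110110010:
  s[0] = (1010101010101010101010101010101)·(1100000010111011101100110110010) mod 2 = 1+0+0+0+0+0+0+0+1+0+1+0+1+0+1+0+1+0+1+0+0+0+1+0+0+0+1+0+0+0+0 mod 2 = 1
  s[1] = (0110011001100110011001100110011)·(1100000010111011101100110110010) mod 2 = 0+1+0+0+0+0+0+0+0+0+1+0+0+0+1+0+0+0+1+0+0+0+1+0+0+1+1+0+0+1+0 mod 2 = 0
  s[2] = (0001111000011110000111100001111)·(1100000010111011101100110110010) mod 2 = 0+0+0+0+0+0+0+0+0+0+0+1+1+0+1+0+0+0+0+1+0+0+1+0+0+0+0+0+0+1+0 mod 2 = 0
  s[3] = (0000000111111110000000011111111)·(1100000010111011101100110110010) mod 2 = 0+0+0+0+0+0+0+0+1+0+1+1+1+0+1+0+0+0+0+0+0+0+0+1+0+1+1+0+0+1+0 mod 2 = 1
  s[4] = (0000000000000001111111111111111)·(1100000010111011101100110110010) mod 2 = 0+0+0+0+0+0+0+0+0+0+0+0+0+0+0+1+1+0+1+1+0+0+1+1+0+1+1+0+0+1+0 mod 2 = 1
Syndrome = 10011
Column i of H is the binary representation of i, so the syndrome is the binary index of the flipped bit.
Read s = 10011 with s[0] as LSB: 1·2^0 + 0·2^1 + 0·2^2 + 1·2^3 + 1·2^4 = 25.
Error is at bit position 25.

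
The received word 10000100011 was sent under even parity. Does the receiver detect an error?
Sum of received bits: 1+0+0+0+0+1+0+0+0+1+1 = 4; 4 mod 2 = 0. Result is 0 → no error detected.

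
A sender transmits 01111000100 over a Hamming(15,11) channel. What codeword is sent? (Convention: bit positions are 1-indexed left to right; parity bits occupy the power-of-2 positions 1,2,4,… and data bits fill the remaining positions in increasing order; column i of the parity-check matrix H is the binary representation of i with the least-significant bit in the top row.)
Codeword c = d · G (mod 2), d = 01111000100:
  c[0] = d·G[:,0] = (01111000100)·(11011010101) mod 2 = 0+1+0+1+1+0+0+0+1+0+0 mod 2 = 0
  c[1] = d·G[:,1] = (01111000100)·(10110110011) mod 2 = 0+0+1+1+0+0+0+0+0+0+0 mod 2 = 0
  c[2] = d·G[:,2] = (01111000100)·(10000000000) mod 2 = 0+0+0+0+0+0+0+0+0+0+0 mod 2 = 0
  c[3] = d·G[:,3] = (01111000100)·(01110001111) mod 2 = 0+1+1+1+0+0+0+0+1+0+0 mod 2 = 0
  c[4] = d·G[:,4] = (01111000100)·(01000000000) mod 2 = 0+1+0+0+0+0+0+0+0+0+0 mod 2 = 1
  c[5] = d·G[:,5] = (01111000100)·(00100000000) mod 2 = 0+0+1+0+0+0+0+0+0+0+0 mod 2 = 1
  c[6] = d·G[:,6] = (01111000100)·(00010000000) mod 2 = 0+0+0+1+0+0+0+0+0+0+0 mod 2 = 1
  c[7] = d·G[:,7] = (01111000100)·(00001111111) mod 2 = 0+0+0+0+1+0+0+0+1+0+0 mod 2 = 0
  c[8] = d·G[:,8] = (01111000100)·(00001000000) mod 2 = 0+0+0+0+1+0+0+0+0+0+0 mod 2 = 1
  c[9] = d·G[:,9] = (01111000100)·(00000100000) mod 2 = 0+0+0+0+0+0+0+0+0+0+0 mod 2 = 0
  c[10] = d·G[:,10] = (01111000100)·(00000010000) mod 2 = 0+0+0+0+0+0+0+0+0+0+0 mod 2 = 0
  c[11] = d·G[:,11] = (01111000100)·(00000001000) mod 2 = 0+0+0+0+0+0+0+0+0+0+0 mod 2 = 0
  c[12] = d·G[:,12] = (01111000100)·(00000000100) mod 2 = 0+0+0+0+0+0+0+0+1+0+0 mod 2 = 1
  c[13] = d·G[:,13] = (01111000100)·(00000000010) mod 2 = 0+0+0+0+0+0+0+0+0+0+0 mod 2 = 0
  c[14] = d·G[:,14] = (01111000100)·(00000000001) mod 2 = 0+0+0+0+0+0+0+0+0+0+0 mod 2 = 0
Codeword = 000011101000100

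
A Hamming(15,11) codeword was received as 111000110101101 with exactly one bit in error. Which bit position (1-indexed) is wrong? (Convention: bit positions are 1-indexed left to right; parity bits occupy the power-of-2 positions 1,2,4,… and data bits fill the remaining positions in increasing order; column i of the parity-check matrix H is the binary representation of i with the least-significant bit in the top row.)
Syndrome s = H · r^T (mod 2), r = 111000110101101:
  s[0] = (101010101010101)·(111000110101101) mod 2 = 1+0+1+0+0+0+1+0+0+0+0+0+1+0+1 mod 2 = 1
  s[1] = (011001100110011)·(111000110101101) mod 2 = 0+1+1+0+0+0+1+0+0+1+0+0+0+0+1 mod 2 = 1
  s[2] = (000111100001111)·(111000110101101) mod 2 = 0+0+0+0+0+0+1+0+0+0+0+1+1+0+1 mod 2 = 0
  s[3] = (000000011111111)·(111000110101101) mod 2 = 0+0+0+0+0+0+0+1+0+1+0+1+1+0+1 mod 2 = 1
Syndrome = 1101
Column i of H is the binary representation of i, so the syndrome is the binary index of the flipped bit.
Read s = 1101 with s[0] as LSB: 1·2^0 + 1·2^1 + 0·2^2 + 1·2^3 = 11.
Error is at bit position 11.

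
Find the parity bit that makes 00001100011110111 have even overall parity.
Sum of data bits: 0+0+0+0+1+1+0+0+0+1+1+1+1+0+1+1+1 = 9.
9 mod 2 = 1, so parity bit = 1.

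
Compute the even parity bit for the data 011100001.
Sum of data bits: 0+1+1+1+0+0+0+0+1 = 4.
4 mod 2 = 0, so parity bit = 0.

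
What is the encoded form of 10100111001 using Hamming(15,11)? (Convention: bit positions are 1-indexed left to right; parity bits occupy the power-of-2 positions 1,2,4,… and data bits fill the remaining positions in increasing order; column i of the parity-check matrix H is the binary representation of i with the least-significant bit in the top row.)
Codeword c = d · G (mod 2), d = 10100111001:
  c[0] = d·G[:,0] = (10100111001)·(11011010101) mod 2 = 1+0+0+0+0+0+1+0+0+0+1 mod 2 = 1
  c[1] = d·G[:,1] = (10100111001)·(10110110011) mod 2 = 1+0+1+0+0+1+1+0+0+0+1 mod 2 = 1
  c[2] = d·G[:,2] = (10100111001)·(10000000000) mod 2 = 1+0+0+0+0+0+0+0+0+0+0 mod 2 = 1
  c[3] = d·G[:,3] = (10100111001)·(01110001111) mod 2 = 0+0+1+0+0+0+0+1+0+0+1 mod 2 = 1
  c[4] = d·G[:,4] = (10100111001)·(01000000000) mod 2 = 0+0+0+0+0+0+0+0+0+0+0 mod 2 = 0
  c[5] = d·G[:,5] = (10100111001)·(00100000000) mod 2 = 0+0+1+0+0+0+0+0+0+0+0 mod 2 = 1
  c[6] = d·G[:,6] = (10100111001)·(00010000000) mod 2 = 0+0+0+0+0+0+0+0+0+0+0 mod 2 = 0
  c[7] = d·G[:,7] = (10100111001)·(00001111111) mod 2 = 0+0+0+0+0+1+1+1+0+0+1 mod 2 = 0
  c[8] = d·G[:,8] = (10100111001)·(00001000000) mod 2 = 0+0+0+0+0+0+0+0+0+0+0 mod 2 = 0
  c[9] = d·G[:,9] = (10100111001)·(00000100000) mod 2 = 0+0+0+0+0+1+0+0+0+0+0 mod 2 = 1
  c[10] = d·G[:,10] = (10100111001)·(00000010000) mod 2 = 0+0+0+0+0+0+1+0+0+0+0 mod 2 = 1
  c[11] = d·G[:,11] = (10100111001)·(00000001000) mod 2 = 0+0+0+0+0+0+0+1+0+0+0 mod 2 = 1
  c[12] = d·G[:,12] = (10100111001)·(00000000100) mod 2 = 0+0+0+0+0+0+0+0+0+0+0 mod 2 = 0
  c[13] = d·G[:,13] = (10100111001)·(00000000010) mod 2 = 0+0+0+0+0+0+0+0+0+0+0 mod 2 = 0
  c[14] = d·G[:,14] = (10100111001)·(00000000001) mod 2 = 0+0+0+0+0+0+0+0+0+0+1 mod 2 = 1
Codeword = 111101000111001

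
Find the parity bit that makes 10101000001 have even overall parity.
Sum of data bits: 1+0+1+0+1+0+0+0+0+0+1 = 4.
4 mod 2 = 0, so parity bit = 0.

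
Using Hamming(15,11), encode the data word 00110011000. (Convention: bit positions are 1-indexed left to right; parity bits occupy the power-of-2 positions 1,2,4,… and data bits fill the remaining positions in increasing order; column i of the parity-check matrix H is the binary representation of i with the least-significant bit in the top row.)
Codeword c = d · G (mod 2), d = 00110011000:
  c[0] = d·G[:,0] = (00110011000)·(11011010101) mod 2 = 0+0+0+1+0+0+1+0+0+0+0 mod 2 = 0
  c[1] = d·G[:,1] = (00110011000)·(10110110011) mod 2 = 0+0+1+1+0+0+1+0+0+0+0 mod 2 = 1
  c[2] = d·G[:,2] = (00110011000)·(10000000000) mod 2 = 0+0+0+0+0+0+0+0+0+0+0 mod 2 = 0
  c[3] = d·G[:,3] = (00110011000)·(01110001111) mod 2 = 0+0+1+1+0+0+0+1+0+0+0 mod 2 = 1
  c[4] = d·G[:,4] = (00110011000)·(01000000000) mod 2 = 0+0+0+0+0+0+0+0+0+0+0 mod 2 = 0
  c[5] = d·G[:,5] = (00110011000)·(00100000000) mod 2 = 0+0+1+0+0+0+0+0+0+0+0 mod 2 = 1
  c[6] = d·G[:,6] = (00110011000)·(00010000000) mod 2 = 0+0+0+1+0+0+0+0+0+0+0 mod 2 = 1
  c[7] = d·G[:,7] = (00110011000)·(00001111111) mod 2 = 0+0+0+0+0+0+1+1+0+0+0 mod 2 = 0
  c[8] = d·G[:,8] = (00110011000)·(00001000000) mod 2 = 0+0+0+0+0+0+0+0+0+0+0 mod 2 = 0
  c[9] = d·G[:,9] = (00110011000)·(00000100000) mod 2 = 0+0+0+0+0+0+0+0+0+0+0 mod 2 = 0
  c[10] = d·G[:,10] = (00110011000)·(00000010000) mod 2 = 0+0+0+0+0+0+1+0+0+0+0 mod 2 = 1
  c[11] = d·G[:,11] = (00110011000)·(00000001000) mod 2 = 0+0+0+0+0+0+0+1+0+0+0 mod 2 = 1
  c[12] = d·G[:,12] = (00110011000)·(00000000100) mod 2 = 0+0+0+0+0+0+0+0+0+0+0 mod 2 = 0
  c[13] = d·G[:,13] = (00110011000)·(00000000010) mod 2 = 0+0+0+0+0+0+0+0+0+0+0 mod 2 = 0
  c[14] = d·G[:,14] = (00110011000)·(00000000001) mod 2 = 0+0+0+0+0+0+0+0+0+0+0 mod 2 = 0
Codeword = 010101100011000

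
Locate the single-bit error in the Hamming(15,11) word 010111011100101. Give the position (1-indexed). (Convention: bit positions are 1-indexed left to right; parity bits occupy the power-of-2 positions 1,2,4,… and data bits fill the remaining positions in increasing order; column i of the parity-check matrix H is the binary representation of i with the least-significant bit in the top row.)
Syndrome s = H · r^T (mod 2), r = 010111011100101:
  s[0] = (101010101010101)·(010111011100101) mod 2 = 0+0+0+0+1+0+0+0+1+0+0+0+1+0+1 mod 2 = 0
  s[1] = (011001100110011)·(010111011100101) mod 2 = 0+1+0+0+0+1+0+0+0+1+0+0+0+0+1 mod 2 = 0
  s[2] = (000111100001111)·(010111011100101) mod 2 = 0+0+0+1+1+1+0+0+0+0+0+0+1+0+1 mod 2 = 1
  s[3] = (000000011111111)·(010111011100101) mod 2 = 0+0+0+0+0+0+0+1+1+1+0+0+1+0+1 mod 2 = 1
Syndrome = 0011
Column i of H is the binary representation of i, so the syndrome is the binary index of the flipped bit.
Read s = 0011 with s[0] as LSB: 0·2^0 + 0·2^1 + 1·2^2 + 1·2^3 = 12.
Error is at bit position 12.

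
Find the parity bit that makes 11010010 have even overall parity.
Sum of data bits: 1+1+0+1+0+0+1+0 = 4.
4 mod 2 = 0, so parity bit = 0.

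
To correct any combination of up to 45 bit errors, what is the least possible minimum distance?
Correcting t errors requires d_min ≥ 2t + 1 = 2·45 + 1 = 91.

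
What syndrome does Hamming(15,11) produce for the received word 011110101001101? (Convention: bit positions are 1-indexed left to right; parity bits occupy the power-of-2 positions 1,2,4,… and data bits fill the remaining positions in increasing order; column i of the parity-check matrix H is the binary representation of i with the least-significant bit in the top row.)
Syndrome s = H · r^T (mod 2), r = 011110101001101:
  s[0] = (101010101010101)·(011110101001101) mod 2 = 0+0+1+0+1+0+1+0+1+0+0+0+1+0+1 mod 2 = 0
  s[1] = (011001100110011)·(011110101001101) mod 2 = 0+1+1+0+0+0+1+0+0+0+0+0+0+0+1 mod 2 = 0
  s[2] = (000111100001111)·(011110101001101) mod 2 = 0+0+0+1+1+0+1+0+0+0+0+1+1+0+1 mod 2 = 0
  s[3] = (000000011111111)·(011110101001101) mod 2 = 0+0+0+0+0+0+0+0+1+0+0+1+1+0+1 mod 2 = 0
Syndrome = 0000
s = 0: no error detected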